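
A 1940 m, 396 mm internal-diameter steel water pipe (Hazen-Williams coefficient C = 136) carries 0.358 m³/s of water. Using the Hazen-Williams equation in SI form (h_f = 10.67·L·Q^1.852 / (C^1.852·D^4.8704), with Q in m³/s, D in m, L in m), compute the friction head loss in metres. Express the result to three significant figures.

h_f = 10.67·1940·0.358^1.852 / (136^1.852·0.396^4.8704) = 31.47 m

h_f ≈ 31.5 m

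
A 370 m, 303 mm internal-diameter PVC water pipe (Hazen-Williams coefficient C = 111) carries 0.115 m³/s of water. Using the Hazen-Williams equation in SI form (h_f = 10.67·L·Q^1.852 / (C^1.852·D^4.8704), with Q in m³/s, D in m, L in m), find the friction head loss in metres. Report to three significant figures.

h_f ≈ 3.93 m

h_f = 10.67·370·0.115^1.852 / (111^1.852·0.303^4.8704) = 3.930 m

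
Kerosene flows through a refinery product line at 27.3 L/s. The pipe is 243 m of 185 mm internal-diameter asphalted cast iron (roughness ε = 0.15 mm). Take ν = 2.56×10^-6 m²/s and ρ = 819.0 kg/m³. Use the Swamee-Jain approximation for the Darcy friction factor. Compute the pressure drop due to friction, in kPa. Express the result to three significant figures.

V = 4Q/(πD²) = 4·0.0273/(π·0.185²) = 1.016 m/s
Re = VD/ν = 1.016·0.185/2.56×10^-6 = 7.34×10^4 → turbulent
ε/D = 0.15/185 = 8.11×10^-4
Swamee-Jain: f = 0.02243
h_f = f(L/D)V²/(2g) = 0.02243·(243/0.185)·1.016²/(2·9.81) = 1.549 m
Δp = ρg·h_f = 819.0·9.81·1.549 = 12.45 kPa

Δp ≈ 12.4 kPa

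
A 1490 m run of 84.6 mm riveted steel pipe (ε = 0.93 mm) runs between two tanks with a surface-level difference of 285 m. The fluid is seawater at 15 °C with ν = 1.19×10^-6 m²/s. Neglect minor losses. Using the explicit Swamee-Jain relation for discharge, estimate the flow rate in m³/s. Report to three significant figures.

Swamee-Jain (Type II): Q = -0.965·√(gD⁵h_f/L)·ln[ε/(3.7D) + √(3.17ν²L/(gD³h_f))]
√(gD⁵h_f/L) = √(9.81·0.0846⁵·285/1490) = 0.002852
ε/(3.7D) = 0.00297; √(3.17ν²L/(gD³h_f)) = 6.29×10^-5
Q = -0.965·0.002852·ln(0.003034) = 0.01595 m³/s
Check: V = 2.84 m/s, Re = 2.02×10^5, f = 0.03958, h_f = 286 m ≈ 285 m ✓

Q ≈ 0.0160 m³/s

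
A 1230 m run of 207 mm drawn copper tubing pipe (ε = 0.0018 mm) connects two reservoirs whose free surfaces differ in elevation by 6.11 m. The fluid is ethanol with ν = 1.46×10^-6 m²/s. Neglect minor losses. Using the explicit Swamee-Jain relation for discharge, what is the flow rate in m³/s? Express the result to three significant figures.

Swamee-Jain (Type II): Q = -0.965·√(gD⁵h_f/L)·ln[ε/(3.7D) + √(3.17ν²L/(gD³h_f))]
√(gD⁵h_f/L) = √(9.81·0.207⁵·6.11/1230) = 0.004304
ε/(3.7D) = 2.35×10^-6; √(3.17ν²L/(gD³h_f)) = 1.25×10^-4
Q = -0.965·0.004304·ln(1.274×10^-4) = 0.03724 m³/s
Check: V = 1.11 m/s, Re = 1.57×10^5, f = 0.01636, h_f = 6.07 m ≈ 6.11 m ✓

Q ≈ 0.0372 m³/s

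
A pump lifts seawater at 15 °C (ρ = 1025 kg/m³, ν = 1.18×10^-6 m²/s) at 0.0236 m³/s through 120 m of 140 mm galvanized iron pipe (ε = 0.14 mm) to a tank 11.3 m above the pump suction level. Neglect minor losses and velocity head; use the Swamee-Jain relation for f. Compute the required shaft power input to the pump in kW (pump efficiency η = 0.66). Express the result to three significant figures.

P_shaft ≈ 4.85 kW

V = 4Q/(πD²) = 1.533 m/s; Re = 1.82×10^5; ε/D = 0.00100; f = 0.02132
h_f = f(L/D)V²/2g = 2.189 m
Total head H = z + h_f = 11.3 + 2.189 = 13.49 m
P_hyd = ρgQH = 1025·9.81·0.0236·13.49 = 3.201 kW
P_shaft = P_hyd/η = 3.201/0.66 = 4.850 kW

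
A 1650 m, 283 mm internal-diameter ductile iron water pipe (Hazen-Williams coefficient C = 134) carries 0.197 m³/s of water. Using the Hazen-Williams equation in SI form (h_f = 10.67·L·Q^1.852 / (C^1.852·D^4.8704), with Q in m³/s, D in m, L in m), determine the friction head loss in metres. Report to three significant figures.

h_f ≈ 46.7 m

h_f = 10.67·1650·0.197^1.852 / (134^1.852·0.283^4.8704) = 46.73 m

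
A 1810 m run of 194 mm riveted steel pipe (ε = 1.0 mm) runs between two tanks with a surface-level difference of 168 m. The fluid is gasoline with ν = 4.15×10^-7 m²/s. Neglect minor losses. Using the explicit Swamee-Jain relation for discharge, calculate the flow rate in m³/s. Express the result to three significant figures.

Q ≈ 0.100 m³/s

Swamee-Jain (Type II): Q = -0.965·√(gD⁵h_f/L)·ln[ε/(3.7D) + √(3.17ν²L/(gD³h_f))]
√(gD⁵h_f/L) = √(9.81·0.194⁵·168/1810) = 0.01582
ε/(3.7D) = 0.00139; √(3.17ν²L/(gD³h_f)) = 9.06×10^-6
Q = -0.965·0.01582·ln(0.001402) = 0.1003 m³/s
Check: V = 3.39 m/s, Re = 1.59×10^6, f = 0.03075, h_f = 168 m ≈ 168 m ✓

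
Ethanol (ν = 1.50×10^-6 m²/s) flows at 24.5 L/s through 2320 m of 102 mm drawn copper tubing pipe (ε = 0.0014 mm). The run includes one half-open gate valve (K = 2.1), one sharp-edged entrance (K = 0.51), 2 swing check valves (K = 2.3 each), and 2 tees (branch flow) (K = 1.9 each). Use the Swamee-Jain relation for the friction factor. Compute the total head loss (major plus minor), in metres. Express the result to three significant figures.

V = 4Q/(πD²) = 2.998 m/s; V²/2g = 0.4582 m
Re = 2.04×10^5, ε/D = 1.37×10^-5 → f = 0.01560 (Swamee-Jain)
Major: h_f = f(L/D)·V²/2g = 0.01560·22745·0.4582 = 162.6 m
Minor: ΣK = 11.0; h_m = ΣK·V²/2g = 5.045 m
Total H_L = 162.6 + 5.045 = 167.6 m

H_L ≈ 168 m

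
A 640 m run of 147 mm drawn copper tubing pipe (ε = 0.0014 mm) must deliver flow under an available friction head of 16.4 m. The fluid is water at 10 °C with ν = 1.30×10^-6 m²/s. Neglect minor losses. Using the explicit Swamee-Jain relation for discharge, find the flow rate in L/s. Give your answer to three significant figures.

Q ≈ 37.6 L/s

Swamee-Jain (Type II): Q = -0.965·√(gD⁵h_f/L)·ln[ε/(3.7D) + √(3.17ν²L/(gD³h_f))]
√(gD⁵h_f/L) = √(9.81·0.147⁵·16.4/640) = 0.004154
ε/(3.7D) = 2.57×10^-6; √(3.17ν²L/(gD³h_f)) = 8.19×10^-5
Q = -0.965·0.004154·ln(8.448×10^-5) = 0.03760 m³/s
Check: V = 2.22 m/s, Re = 2.50×10^5, f = 0.01497, h_f = 16.3 m ≈ 16.4 m ✓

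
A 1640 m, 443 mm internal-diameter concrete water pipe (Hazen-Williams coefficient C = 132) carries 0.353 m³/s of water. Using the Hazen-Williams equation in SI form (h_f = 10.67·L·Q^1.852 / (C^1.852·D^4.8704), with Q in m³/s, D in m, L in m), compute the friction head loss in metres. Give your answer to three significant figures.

h_f = 10.67·1640·0.353^1.852 / (132^1.852·0.443^4.8704) = 15.86 m

h_f ≈ 15.9 m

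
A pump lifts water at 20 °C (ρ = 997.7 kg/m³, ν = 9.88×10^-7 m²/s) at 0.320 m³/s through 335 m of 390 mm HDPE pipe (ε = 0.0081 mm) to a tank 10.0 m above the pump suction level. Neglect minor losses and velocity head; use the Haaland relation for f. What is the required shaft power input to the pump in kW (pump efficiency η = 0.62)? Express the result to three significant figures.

P_shaft ≈ 69.4 kW

V = 4Q/(πD²) = 2.679 m/s; Re = 1.06×10^6; ε/D = 2.08×10^-5; f = 0.01188
h_f = f(L/D)V²/2g = 3.733 m
Total head H = z + h_f = 10.0 + 3.733 = 13.73 m
P_hyd = ρgQH = 997.7·9.81·0.320·13.73 = 43.01 kW
P_shaft = P_hyd/η = 43.01/0.62 = 69.37 kW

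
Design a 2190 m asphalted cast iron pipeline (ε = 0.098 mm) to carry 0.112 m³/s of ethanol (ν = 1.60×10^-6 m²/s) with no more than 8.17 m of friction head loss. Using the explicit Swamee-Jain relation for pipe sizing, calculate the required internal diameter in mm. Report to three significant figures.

Swamee-Jain (Type III): D = 0.66·[ε^1.25·(LQ²/(gh_f))^4.75 + ν·Q^9.4·(L/(gh_f))^5.2]^0.04
LQ²/(gh_f) = 0.3428; L/(gh_f) = 27.32
Term 1 = ε^1.25·(…)^4.75 = 6.03×10^-8; Term 2 = ν·Q^9.4·(…)^5.2 = 5.46×10^-8
D = 0.66·(6.03×10^-8 + 5.46×10^-8)^0.04 = 0.3483 m = 348 mm
Check: V = 1.18 m/s, Re = 2.56×10^5, f = 0.01720, h_f = 7.62 m ≈ 8.17 m ✓

D ≈ 348 mm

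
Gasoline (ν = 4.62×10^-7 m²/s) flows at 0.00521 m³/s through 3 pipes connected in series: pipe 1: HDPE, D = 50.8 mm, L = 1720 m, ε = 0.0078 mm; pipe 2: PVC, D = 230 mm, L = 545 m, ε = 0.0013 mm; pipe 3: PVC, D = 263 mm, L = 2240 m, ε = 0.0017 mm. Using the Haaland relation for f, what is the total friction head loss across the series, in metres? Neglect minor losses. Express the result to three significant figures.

H ≈ 180 m

Pipe 1: V = 2.571 m/s, Re = 2.83×10^5, ε/D = 1.54×10^-4, f = 0.01580, h_1 = f(L/D)V²/2g = 180.2 m
Pipe 2: V = 0.1254 m/s, Re = 6.24×10^4, ε/D = 5.65×10^-6, f = 0.01973, h_2 = f(L/D)V²/2g = 0.03747 m
Pipe 3: V = 0.09590 m/s, Re = 5.46×10^4, ε/D = 6.46×10^-6, f = 0.02032, h_3 = f(L/D)V²/2g = 0.08115 m
Series → Q common, losses add: H = Σh = 180.3 m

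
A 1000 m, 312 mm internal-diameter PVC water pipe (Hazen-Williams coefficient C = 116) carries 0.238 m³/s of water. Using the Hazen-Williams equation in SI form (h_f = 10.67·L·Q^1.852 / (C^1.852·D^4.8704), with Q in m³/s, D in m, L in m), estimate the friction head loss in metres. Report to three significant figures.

h_f ≈ 32.6 m

h_f = 10.67·1000·0.238^1.852 / (116^1.852·0.312^4.8704) = 32.65 m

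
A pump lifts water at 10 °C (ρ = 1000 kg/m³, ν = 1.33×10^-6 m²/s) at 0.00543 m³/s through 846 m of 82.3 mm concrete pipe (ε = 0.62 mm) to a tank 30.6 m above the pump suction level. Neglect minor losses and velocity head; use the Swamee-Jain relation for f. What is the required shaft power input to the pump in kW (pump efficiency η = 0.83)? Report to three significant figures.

V = 4Q/(πD²) = 1.021 m/s; Re = 6.32×10^4; ε/D = 0.00753; f = 0.03597
h_f = f(L/D)V²/2g = 19.64 m
Total head H = z + h_f = 30.6 + 19.64 = 50.24 m
P_hyd = ρgQH = 1000·9.81·0.00543·50.24 = 2.676 kW
P_shaft = P_hyd/η = 2.676/0.83 = 3.224 kW

P_shaft ≈ 3.22 kW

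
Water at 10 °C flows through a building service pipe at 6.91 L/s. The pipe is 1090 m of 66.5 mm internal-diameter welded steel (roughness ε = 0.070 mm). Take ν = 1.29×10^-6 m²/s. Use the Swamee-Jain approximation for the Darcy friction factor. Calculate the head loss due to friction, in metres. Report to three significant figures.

V = 4Q/(πD²) = 4·0.00691/(π·0.0665²) = 1.990 m/s
Re = VD/ν = 1.990·0.0665/1.29×10^-6 = 1.03×10^5 → turbulent
ε/D = 0.070/66.5 = 0.00105
Swamee-Jain: f = 0.02247
h_f = f(L/D)V²/(2g) = 0.02247·(1090/0.0665)·1.990²/(2·9.81) = 74.31 m

h_f ≈ 74.3 m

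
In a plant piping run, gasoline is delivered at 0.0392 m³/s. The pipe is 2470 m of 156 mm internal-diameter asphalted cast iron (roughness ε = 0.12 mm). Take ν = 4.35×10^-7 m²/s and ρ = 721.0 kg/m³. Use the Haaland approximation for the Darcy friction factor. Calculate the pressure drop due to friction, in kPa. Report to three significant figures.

Δp ≈ 454 kPa

V = 4Q/(πD²) = 4·0.0392/(π·0.156²) = 2.051 m/s
Re = VD/ν = 2.051·0.156/4.35×10^-7 = 7.35×10^5 → turbulent
ε/D = 0.12/156 = 7.69×10^-4
Haaland: f = 0.01891
h_f = f(L/D)V²/(2g) = 0.01891·(2470/0.156)·2.051²/(2·9.81) = 64.19 m
Δp = ρg·h_f = 721.0·9.81·64.19 = 454.0 kPa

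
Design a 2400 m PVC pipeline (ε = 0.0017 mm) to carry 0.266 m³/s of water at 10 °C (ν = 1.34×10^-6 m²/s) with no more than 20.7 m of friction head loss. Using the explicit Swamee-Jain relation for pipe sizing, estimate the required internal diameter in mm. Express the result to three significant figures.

Swamee-Jain (Type III): D = 0.66·[ε^1.25·(LQ²/(gh_f))^4.75 + ν·Q^9.4·(L/(gh_f))^5.2]^0.04
LQ²/(gh_f) = 0.8362; L/(gh_f) = 11.82
Term 1 = ε^1.25·(…)^4.75 = 2.63×10^-8; Term 2 = ν·Q^9.4·(…)^5.2 = 1.99×10^-6
D = 0.66·(2.63×10^-8 + 1.99×10^-6)^0.04 = 0.3906 m = 391 mm
Check: V = 2.22 m/s, Re = 6.47×10^5, f = 0.01259, h_f = 19.4 m ≈ 20.7 m ✓

D ≈ 391 mm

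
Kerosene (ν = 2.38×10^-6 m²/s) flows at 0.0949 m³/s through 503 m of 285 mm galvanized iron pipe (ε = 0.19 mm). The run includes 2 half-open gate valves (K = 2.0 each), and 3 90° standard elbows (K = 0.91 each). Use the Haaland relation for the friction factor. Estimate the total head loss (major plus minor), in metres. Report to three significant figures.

V = 4Q/(πD²) = 1.488 m/s; V²/2g = 0.1128 m
Re = 1.78×10^5, ε/D = 6.67×10^-4 → f = 0.01964 (Haaland)
Major: h_f = f(L/D)·V²/2g = 0.01964·1765·0.1128 = 3.909 m
Minor: ΣK = 6.73; h_m = ΣK·V²/2g = 0.7591 m
Total H_L = 3.909 + 0.7591 = 4.668 m

H_L ≈ 4.67 m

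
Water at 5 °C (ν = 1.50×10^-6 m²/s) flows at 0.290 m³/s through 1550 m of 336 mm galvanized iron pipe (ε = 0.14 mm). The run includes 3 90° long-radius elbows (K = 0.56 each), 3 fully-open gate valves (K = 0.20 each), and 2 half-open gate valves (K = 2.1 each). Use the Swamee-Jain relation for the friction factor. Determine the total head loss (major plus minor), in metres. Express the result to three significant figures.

V = 4Q/(πD²) = 3.271 m/s; V²/2g = 0.5452 m
Re = 7.33×10^5, ε/D = 4.17×10^-4 → f = 0.01691 (Swamee-Jain)
Major: h_f = f(L/D)·V²/2g = 0.01691·4613·0.5452 = 42.53 m
Minor: ΣK = 6.48; h_m = ΣK·V²/2g = 3.533 m
Total H_L = 42.53 + 3.533 = 46.06 m

H_L ≈ 46.1 m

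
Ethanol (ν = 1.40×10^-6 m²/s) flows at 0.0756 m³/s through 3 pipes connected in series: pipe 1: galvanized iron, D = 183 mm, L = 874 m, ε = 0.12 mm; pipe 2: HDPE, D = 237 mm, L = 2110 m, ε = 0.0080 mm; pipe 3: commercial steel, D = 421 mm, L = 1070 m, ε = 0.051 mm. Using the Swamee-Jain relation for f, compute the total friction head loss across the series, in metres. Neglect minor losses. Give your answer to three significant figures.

Pipe 1: V = 2.874 m/s, Re = 3.76×10^5, ε/D = 6.56×10^-4, f = 0.01893, h_1 = f(L/D)V²/2g = 38.07 m
Pipe 2: V = 1.714 m/s, Re = 2.90×10^5, ε/D = 3.38×10^-5, f = 0.01484, h_2 = f(L/D)V²/2g = 19.78 m
Pipe 3: V = 0.5431 m/s, Re = 1.63×10^5, ε/D = 1.21×10^-4, f = 0.01708, h_3 = f(L/D)V²/2g = 0.6527 m
Series → Q common, losses add: H = Σh = 58.51 m

H ≈ 58.5 m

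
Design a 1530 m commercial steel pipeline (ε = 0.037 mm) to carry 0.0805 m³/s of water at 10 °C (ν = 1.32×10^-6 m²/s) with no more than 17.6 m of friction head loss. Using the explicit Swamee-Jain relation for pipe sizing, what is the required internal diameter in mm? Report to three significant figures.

Swamee-Jain (Type III): D = 0.66·[ε^1.25·(LQ²/(gh_f))^4.75 + ν·Q^9.4·(L/(gh_f))^5.2]^0.04
LQ²/(gh_f) = 0.05743; L/(gh_f) = 8.862
Term 1 = ε^1.25·(…)^4.75 = 3.68×10^-12; Term 2 = ν·Q^9.4·(…)^5.2 = 5.78×10^-12
D = 0.66·(3.68×10^-12 + 5.78×10^-12)^0.04 = 0.2391 m = 239 mm
Check: V = 1.79 m/s, Re = 3.25×10^5, f = 0.01578, h_f = 16.5 m ≈ 17.6 m ✓

D ≈ 239 mm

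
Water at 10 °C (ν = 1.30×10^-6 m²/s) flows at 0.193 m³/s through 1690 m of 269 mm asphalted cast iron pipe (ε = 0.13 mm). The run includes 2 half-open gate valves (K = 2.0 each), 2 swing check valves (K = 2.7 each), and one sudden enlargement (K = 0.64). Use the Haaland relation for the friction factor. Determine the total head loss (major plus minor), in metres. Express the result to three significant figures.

H_L ≈ 69.6 m

V = 4Q/(πD²) = 3.396 m/s; V²/2g = 0.5878 m
Re = 7.03×10^5, ε/D = 4.83×10^-4 → f = 0.01724 (Haaland)
Major: h_f = f(L/D)·V²/2g = 0.01724·6283·0.5878 = 63.65 m
Minor: ΣK = 10.0; h_m = ΣK·V²/2g = 5.901 m
Total H_L = 63.65 + 5.901 = 69.55 m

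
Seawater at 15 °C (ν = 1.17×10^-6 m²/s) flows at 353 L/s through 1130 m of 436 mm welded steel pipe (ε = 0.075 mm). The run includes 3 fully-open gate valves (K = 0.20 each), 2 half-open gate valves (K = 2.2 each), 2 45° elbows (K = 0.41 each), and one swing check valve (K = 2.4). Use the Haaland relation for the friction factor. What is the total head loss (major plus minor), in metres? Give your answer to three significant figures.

V = 4Q/(πD²) = 2.364 m/s; V²/2g = 0.2849 m
Re = 8.81×10^5, ε/D = 1.72×10^-4 → f = 0.01439 (Haaland)
Major: h_f = f(L/D)·V²/2g = 0.01439·2592·0.2849 = 10.62 m
Minor: ΣK = 8.22; h_m = ΣK·V²/2g = 2.342 m
Total H_L = 10.62 + 2.342 = 12.97 m

H_L ≈ 13.0 m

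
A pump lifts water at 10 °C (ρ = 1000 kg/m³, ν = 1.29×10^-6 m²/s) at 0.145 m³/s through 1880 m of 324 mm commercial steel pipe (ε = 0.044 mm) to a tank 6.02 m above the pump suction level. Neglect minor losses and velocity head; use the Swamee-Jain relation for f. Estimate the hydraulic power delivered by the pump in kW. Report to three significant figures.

P_hyd ≈ 28.2 kW

V = 4Q/(πD²) = 1.759 m/s; Re = 4.42×10^5; ε/D = 1.36×10^-4; f = 0.01506
h_f = f(L/D)V²/2g = 13.78 m
Total head H = z + h_f = 6.02 + 13.78 = 19.80 m
P_hyd = ρgQH = 1000·9.81·0.145·19.80 = 28.16 kW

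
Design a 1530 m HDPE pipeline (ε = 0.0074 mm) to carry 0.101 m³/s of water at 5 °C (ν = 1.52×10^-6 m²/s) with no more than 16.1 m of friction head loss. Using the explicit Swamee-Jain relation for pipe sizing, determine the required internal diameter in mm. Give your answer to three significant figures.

D ≈ 262 mm

Swamee-Jain (Type III): D = 0.66·[ε^1.25·(LQ²/(gh_f))^4.75 + ν·Q^9.4·(L/(gh_f))^5.2]^0.04
LQ²/(gh_f) = 0.09882; L/(gh_f) = 9.687
Term 1 = ε^1.25·(…)^4.75 = 6.49×10^-12; Term 2 = ν·Q^9.4·(…)^5.2 = 8.93×10^-11
D = 0.66·(6.49×10^-12 + 8.93×10^-11)^0.04 = 0.2623 m = 262 mm
Check: V = 1.87 m/s, Re = 3.23×10^5, f = 0.01452, h_f = 15.1 m ≈ 16.1 m ✓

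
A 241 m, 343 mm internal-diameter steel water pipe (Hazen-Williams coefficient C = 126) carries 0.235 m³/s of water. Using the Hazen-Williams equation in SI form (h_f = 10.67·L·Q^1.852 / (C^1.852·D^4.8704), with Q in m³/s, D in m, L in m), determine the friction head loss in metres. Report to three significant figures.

h_f = 10.67·241·0.235^1.852 / (126^1.852·0.343^4.8704) = 4.157 m

h_f ≈ 4.16 m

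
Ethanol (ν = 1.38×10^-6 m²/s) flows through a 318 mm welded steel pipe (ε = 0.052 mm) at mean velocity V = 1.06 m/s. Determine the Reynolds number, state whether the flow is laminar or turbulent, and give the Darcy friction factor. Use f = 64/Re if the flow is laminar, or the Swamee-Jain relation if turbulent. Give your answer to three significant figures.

Re = VD/ν = 1.060·0.318/1.38×10^-6 = 2.44×10^5
Re > 4000 → turbulent; ε/D = 1.64×10^-4
Swamee-Jain: f = 0.01642

Re ≈ 2.44×10^5; turbulent; f ≈ 0.0164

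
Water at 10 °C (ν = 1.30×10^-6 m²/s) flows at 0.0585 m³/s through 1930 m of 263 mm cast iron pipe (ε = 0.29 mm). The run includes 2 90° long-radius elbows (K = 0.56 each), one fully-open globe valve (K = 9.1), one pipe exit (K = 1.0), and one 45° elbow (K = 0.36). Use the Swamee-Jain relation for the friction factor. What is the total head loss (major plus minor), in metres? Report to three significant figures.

V = 4Q/(πD²) = 1.077 m/s; V²/2g = 0.05910 m
Re = 2.18×10^5, ε/D = 0.00110 → f = 0.02149 (Swamee-Jain)
Major: h_f = f(L/D)·V²/2g = 0.02149·7338·0.05910 = 9.319 m
Minor: ΣK = 11.6; h_m = ΣK·V²/2g = 0.6844 m
Total H_L = 9.319 + 0.6844 = 10.00 m

H_L ≈ 10.0 m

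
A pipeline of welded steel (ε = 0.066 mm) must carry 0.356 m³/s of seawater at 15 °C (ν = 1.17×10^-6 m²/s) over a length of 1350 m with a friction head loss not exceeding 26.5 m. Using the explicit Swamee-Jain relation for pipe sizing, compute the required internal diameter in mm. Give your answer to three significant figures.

Swamee-Jain (Type III): D = 0.66·[ε^1.25·(LQ²/(gh_f))^4.75 + ν·Q^9.4·(L/(gh_f))^5.2]^0.04
LQ²/(gh_f) = 0.6581; L/(gh_f) = 5.193
Term 1 = ε^1.25·(…)^4.75 = 8.16×10^-7; Term 2 = ν·Q^9.4·(…)^5.2 = 3.73×10^-7
D = 0.66·(8.16×10^-7 + 3.73×10^-7)^0.04 = 0.3824 m = 382 mm
Check: V = 3.10 m/s, Re = 1.01×10^6, f = 0.01445, h_f = 25.0 m ≈ 26.5 m ✓

D ≈ 382 mm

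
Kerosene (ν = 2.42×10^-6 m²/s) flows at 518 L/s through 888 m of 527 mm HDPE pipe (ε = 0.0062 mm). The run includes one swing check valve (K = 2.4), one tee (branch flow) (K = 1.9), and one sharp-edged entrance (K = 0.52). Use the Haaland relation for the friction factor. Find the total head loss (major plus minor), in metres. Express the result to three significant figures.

V = 4Q/(πD²) = 2.375 m/s; V²/2g = 0.2874 m
Re = 5.17×10^5, ε/D = 1.18×10^-5 → f = 0.01312 (Haaland)
Major: h_f = f(L/D)·V²/2g = 0.01312·1685·0.2874 = 6.356 m
Minor: ΣK = 4.82; h_m = ΣK·V²/2g = 1.385 m
Total H_L = 6.356 + 1.385 = 7.741 m

H_L ≈ 7.74 m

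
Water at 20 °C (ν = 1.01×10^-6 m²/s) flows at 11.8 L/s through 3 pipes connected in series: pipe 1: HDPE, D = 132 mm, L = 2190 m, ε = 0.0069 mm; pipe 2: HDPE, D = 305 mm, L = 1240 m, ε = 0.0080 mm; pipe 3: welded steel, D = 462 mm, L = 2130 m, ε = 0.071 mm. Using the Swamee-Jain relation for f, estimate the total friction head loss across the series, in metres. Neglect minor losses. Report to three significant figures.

H ≈ 11.3 m

Pipe 1: V = 0.8623 m/s, Re = 1.13×10^5, ε/D = 5.23×10^-5, f = 0.01776, h_1 = f(L/D)V²/2g = 11.17 m
Pipe 2: V = 0.1615 m/s, Re = 4.88×10^4, ε/D = 2.62×10^-5, f = 0.02098, h_2 = f(L/D)V²/2g = 0.1134 m
Pipe 3: V = 0.07039 m/s, Re = 3.22×10^4, ε/D = 1.54×10^-4, f = 0.02347, h_3 = f(L/D)V²/2g = 0.02733 m
Series → Q common, losses add: H = Σh = 11.31 m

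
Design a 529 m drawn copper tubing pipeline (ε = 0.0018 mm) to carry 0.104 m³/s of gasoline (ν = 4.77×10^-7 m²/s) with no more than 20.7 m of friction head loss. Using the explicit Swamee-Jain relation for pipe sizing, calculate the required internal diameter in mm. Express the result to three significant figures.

Swamee-Jain (Type III): D = 0.66·[ε^1.25·(LQ²/(gh_f))^4.75 + ν·Q^9.4·(L/(gh_f))^5.2]^0.04
LQ²/(gh_f) = 0.02818; L/(gh_f) = 2.605
Term 1 = ε^1.25·(…)^4.75 = 2.86×10^-15; Term 2 = ν·Q^9.4·(…)^5.2 = 3.99×10^-14
D = 0.66·(2.86×10^-15 + 3.99×10^-14)^0.04 = 0.1927 m = 193 mm
Check: V = 3.57 m/s, Re = 1.44×10^6, f = 0.01121, h_f = 20.0 m ≈ 20.7 m ✓

D ≈ 193 mm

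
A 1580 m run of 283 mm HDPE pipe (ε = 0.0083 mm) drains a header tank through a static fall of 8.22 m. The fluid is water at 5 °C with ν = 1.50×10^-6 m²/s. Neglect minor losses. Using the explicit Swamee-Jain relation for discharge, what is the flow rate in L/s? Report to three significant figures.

Swamee-Jain (Type II): Q = -0.965·√(gD⁵h_f/L)·ln[ε/(3.7D) + √(3.17ν²L/(gD³h_f))]
√(gD⁵h_f/L) = √(9.81·0.283⁵·8.22/1580) = 0.009625
ε/(3.7D) = 7.93×10^-6; √(3.17ν²L/(gD³h_f)) = 7.85×10^-5
Q = -0.965·0.009625·ln(8.645×10^-5) = 0.08690 m³/s
Check: V = 1.38 m/s, Re = 2.61×10^5, f = 0.01507, h_f = 8.19 m ≈ 8.22 m ✓

Q ≈ 86.9 L/s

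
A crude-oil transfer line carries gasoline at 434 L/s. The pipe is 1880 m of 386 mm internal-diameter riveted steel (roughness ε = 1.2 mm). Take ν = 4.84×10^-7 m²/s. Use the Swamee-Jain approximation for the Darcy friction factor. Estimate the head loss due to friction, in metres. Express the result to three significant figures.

h_f ≈ 90.5 m

V = 4Q/(πD²) = 4·0.434/(π·0.386²) = 3.709 m/s
Re = VD/ν = 3.709·0.386/4.84×10^-7 = 2.96×10^6 → turbulent
ε/D = 1.2/386 = 0.00311
Swamee-Jain: f = 0.02651
h_f = f(L/D)V²/(2g) = 0.02651·(1880/0.386)·3.709²/(2·9.81) = 90.50 m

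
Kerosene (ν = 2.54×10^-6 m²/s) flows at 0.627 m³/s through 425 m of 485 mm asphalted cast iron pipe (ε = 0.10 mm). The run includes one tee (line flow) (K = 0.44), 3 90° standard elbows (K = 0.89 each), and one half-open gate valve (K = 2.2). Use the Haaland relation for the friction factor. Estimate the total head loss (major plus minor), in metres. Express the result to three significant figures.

V = 4Q/(πD²) = 3.394 m/s; V²/2g = 0.5871 m
Re = 6.48×10^5, ε/D = 2.06×10^-4 → f = 0.01505 (Haaland)
Major: h_f = f(L/D)·V²/2g = 0.01505·876.3·0.5871 = 7.743 m
Minor: ΣK = 5.31; h_m = ΣK·V²/2g = 3.117 m
Total H_L = 7.743 + 3.117 = 10.86 m

H_L ≈ 10.9 m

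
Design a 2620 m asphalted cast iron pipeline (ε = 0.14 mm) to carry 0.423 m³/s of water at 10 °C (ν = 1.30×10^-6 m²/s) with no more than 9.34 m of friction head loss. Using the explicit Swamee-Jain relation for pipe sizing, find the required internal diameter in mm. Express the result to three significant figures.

Swamee-Jain (Type III): D = 0.66·[ε^1.25·(LQ²/(gh_f))^4.75 + ν·Q^9.4·(L/(gh_f))^5.2]^0.04
LQ²/(gh_f) = 5.116; L/(gh_f) = 28.59
Term 1 = ε^1.25·(…)^4.75 = 0.0355; Term 2 = ν·Q^9.4·(…)^5.2 = 0.0149
D = 0.66·(0.0355 + 0.0149)^0.04 = 0.5857 m = 586 mm
Check: V = 1.57 m/s, Re = 7.07×10^5, f = 0.01548, h_f = 8.70 m ≈ 9.34 m ✓

D ≈ 586 mm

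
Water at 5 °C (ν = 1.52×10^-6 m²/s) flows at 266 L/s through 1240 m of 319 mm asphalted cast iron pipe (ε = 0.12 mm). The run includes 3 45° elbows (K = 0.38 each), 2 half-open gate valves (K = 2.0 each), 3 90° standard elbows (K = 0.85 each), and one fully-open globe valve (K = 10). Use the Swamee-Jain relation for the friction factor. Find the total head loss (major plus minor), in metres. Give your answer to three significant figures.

V = 4Q/(πD²) = 3.328 m/s; V²/2g = 0.5646 m
Re = 6.98×10^5, ε/D = 3.76×10^-4 → f = 0.01665 (Swamee-Jain)
Major: h_f = f(L/D)·V²/2g = 0.01665·3887·0.5646 = 36.53 m
Minor: ΣK = 17.7; h_m = ΣK·V²/2g = 9.987 m
Total H_L = 36.53 + 9.987 = 46.52 m

H_L ≈ 46.5 m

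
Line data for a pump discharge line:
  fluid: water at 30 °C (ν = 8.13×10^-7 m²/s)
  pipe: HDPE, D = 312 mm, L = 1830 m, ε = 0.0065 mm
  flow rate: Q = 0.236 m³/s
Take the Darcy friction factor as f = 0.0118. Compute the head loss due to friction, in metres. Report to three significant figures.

h_f ≈ 33.6 m

V = 4Q/(πD²) = 4·0.236/(π·0.312²) = 3.087 m/s
h_f = f(L/D)V²/(2g) = 0.01180·(1830/0.312)·3.087²/(2·9.81) = 33.61 m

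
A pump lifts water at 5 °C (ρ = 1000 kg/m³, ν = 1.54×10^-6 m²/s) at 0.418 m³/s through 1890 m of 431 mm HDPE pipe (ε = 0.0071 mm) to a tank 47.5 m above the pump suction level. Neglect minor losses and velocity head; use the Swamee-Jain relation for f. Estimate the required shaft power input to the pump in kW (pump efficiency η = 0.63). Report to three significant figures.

P_shaft ≈ 457 kW

V = 4Q/(πD²) = 2.865 m/s; Re = 8.02×10^5; ε/D = 1.65×10^-5; f = 0.01240
h_f = f(L/D)V²/2g = 22.75 m
Total head H = z + h_f = 47.5 + 22.75 = 70.25 m
P_hyd = ρgQH = 1000·9.81·0.418·70.25 = 288.1 kW
P_shaft = P_hyd/η = 288.1/0.63 = 457.2 kW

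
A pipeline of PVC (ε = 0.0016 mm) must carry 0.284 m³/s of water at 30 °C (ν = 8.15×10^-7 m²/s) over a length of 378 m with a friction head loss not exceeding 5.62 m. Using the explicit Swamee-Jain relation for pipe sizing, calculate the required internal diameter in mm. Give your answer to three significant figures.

D ≈ 351 mm

Swamee-Jain (Type III): D = 0.66·[ε^1.25·(LQ²/(gh_f))^4.75 + ν·Q^9.4·(L/(gh_f))^5.2]^0.04
LQ²/(gh_f) = 0.5530; L/(gh_f) = 6.856
Term 1 = ε^1.25·(…)^4.75 = 3.41×10^-9; Term 2 = ν·Q^9.4·(…)^5.2 = 1.32×10^-7
D = 0.66·(3.41×10^-9 + 1.32×10^-7)^0.04 = 0.3506 m = 351 mm
Check: V = 2.94 m/s, Re = 1.27×10^6, f = 0.01129, h_f = 5.37 m ≈ 5.62 m ✓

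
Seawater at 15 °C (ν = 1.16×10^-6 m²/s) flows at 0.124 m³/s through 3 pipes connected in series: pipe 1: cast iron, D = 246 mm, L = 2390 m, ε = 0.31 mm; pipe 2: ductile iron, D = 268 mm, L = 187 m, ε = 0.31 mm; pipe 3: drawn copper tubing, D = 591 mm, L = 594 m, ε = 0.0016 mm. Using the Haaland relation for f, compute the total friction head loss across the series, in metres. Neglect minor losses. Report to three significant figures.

Pipe 1: V = 2.609 m/s, Re = 5.53×10^5, ε/D = 0.00126, f = 0.02123, h_1 = f(L/D)V²/2g = 71.57 m
Pipe 2: V = 2.198 m/s, Re = 5.08×10^5, ε/D = 0.00116, f = 0.02086, h_2 = f(L/D)V²/2g = 3.584 m
Pipe 3: V = 0.4520 m/s, Re = 2.30×10^5, ε/D = 2.71×10^-6, f = 0.01510, h_3 = f(L/D)V²/2g = 0.1580 m
Series → Q common, losses add: H = Σh = 75.31 m

H ≈ 75.3 m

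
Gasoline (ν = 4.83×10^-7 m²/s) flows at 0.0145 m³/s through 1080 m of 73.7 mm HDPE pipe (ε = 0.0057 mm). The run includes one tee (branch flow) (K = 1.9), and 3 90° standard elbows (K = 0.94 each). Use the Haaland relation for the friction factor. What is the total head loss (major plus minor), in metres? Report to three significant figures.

V = 4Q/(πD²) = 3.399 m/s; V²/2g = 0.5888 m
Re = 5.19×10^5, ε/D = 7.73×10^-5 → f = 0.01394 (Haaland)
Major: h_f = f(L/D)·V²/2g = 0.01394·14654·0.5888 = 120.3 m
Minor: ΣK = 4.72; h_m = ΣK·V²/2g = 2.779 m
Total H_L = 120.3 + 2.779 = 123.0 m

H_L ≈ 123 m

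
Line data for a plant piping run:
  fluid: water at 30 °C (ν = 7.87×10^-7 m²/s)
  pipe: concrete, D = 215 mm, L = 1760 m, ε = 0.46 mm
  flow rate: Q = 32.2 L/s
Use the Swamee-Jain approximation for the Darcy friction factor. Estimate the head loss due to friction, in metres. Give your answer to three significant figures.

V = 4Q/(πD²) = 4·0.0322/(π·0.215²) = 0.8869 m/s
Re = VD/ν = 0.8869·0.215/7.87×10^-7 = 2.42×10^5 → turbulent
ε/D = 0.46/215 = 0.00214
Swamee-Jain: f = 0.02472
h_f = f(L/D)V²/(2g) = 0.02472·(1760/0.215)·0.8869²/(2·9.81) = 8.112 m

h_f ≈ 8.11 m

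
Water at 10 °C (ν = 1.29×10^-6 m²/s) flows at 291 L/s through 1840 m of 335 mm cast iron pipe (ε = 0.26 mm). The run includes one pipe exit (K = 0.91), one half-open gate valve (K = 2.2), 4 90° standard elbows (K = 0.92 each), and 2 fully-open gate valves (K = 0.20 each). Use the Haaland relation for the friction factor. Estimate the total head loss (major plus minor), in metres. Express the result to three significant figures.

V = 4Q/(πD²) = 3.302 m/s; V²/2g = 0.5556 m
Re = 8.57×10^5, ε/D = 7.76×10^-4 → f = 0.01889 (Haaland)
Major: h_f = f(L/D)·V²/2g = 0.01889·5493·0.5556 = 57.63 m
Minor: ΣK = 7.19; h_m = ΣK·V²/2g = 3.994 m
Total H_L = 57.63 + 3.994 = 61.62 m

H_L ≈ 61.6 m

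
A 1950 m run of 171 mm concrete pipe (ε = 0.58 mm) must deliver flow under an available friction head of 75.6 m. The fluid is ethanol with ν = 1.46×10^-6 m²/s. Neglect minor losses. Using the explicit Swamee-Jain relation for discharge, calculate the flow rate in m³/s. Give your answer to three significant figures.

Swamee-Jain (Type II): Q = -0.965·√(gD⁵h_f/L)·ln[ε/(3.7D) + √(3.17ν²L/(gD³h_f))]
√(gD⁵h_f/L) = √(9.81·0.171⁵·75.6/1950) = 0.007457
ε/(3.7D) = 9.17×10^-4; √(3.17ν²L/(gD³h_f)) = 5.96×10^-5
Q = -0.965·0.007457·ln(9.763×10^-4) = 0.04988 m³/s
Check: V = 2.17 m/s, Re = 2.54×10^5, f = 0.02774, h_f = 76.1 m ≈ 75.6 m ✓

Q ≈ 0.0499 m³/s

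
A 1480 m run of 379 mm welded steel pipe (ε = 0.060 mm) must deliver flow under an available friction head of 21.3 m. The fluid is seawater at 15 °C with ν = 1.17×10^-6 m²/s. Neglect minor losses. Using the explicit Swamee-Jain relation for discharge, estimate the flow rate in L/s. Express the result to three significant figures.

Q ≈ 308 L/s

Swamee-Jain (Type II): Q = -0.965·√(gD⁵h_f/L)·ln[ε/(3.7D) + √(3.17ν²L/(gD³h_f))]
√(gD⁵h_f/L) = √(9.81·0.379⁵·21.3/1480) = 0.03323
ε/(3.7D) = 4.28×10^-5; √(3.17ν²L/(gD³h_f)) = 2.38×10^-5
Q = -0.965·0.03323·ln(6.655×10^-5) = 0.3084 m³/s
Check: V = 2.73 m/s, Re = 8.85×10^5, f = 0.01441, h_f = 21.4 m ≈ 21.3 m ✓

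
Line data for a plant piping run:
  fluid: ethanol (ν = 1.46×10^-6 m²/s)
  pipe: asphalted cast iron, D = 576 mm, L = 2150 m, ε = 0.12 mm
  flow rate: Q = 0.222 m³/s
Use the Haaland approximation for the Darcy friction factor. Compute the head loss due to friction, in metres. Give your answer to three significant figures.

h_f ≈ 2.20 m

V = 4Q/(πD²) = 4·0.222/(π·0.576²) = 0.8520 m/s
Re = VD/ν = 0.8520·0.576/1.46×10^-6 = 3.36×10^5 → turbulent
ε/D = 0.12/576 = 2.08×10^-4
Haaland: f = 0.01594
h_f = f(L/D)V²/(2g) = 0.01594·(2150/0.576)·0.8520²/(2·9.81) = 2.200 m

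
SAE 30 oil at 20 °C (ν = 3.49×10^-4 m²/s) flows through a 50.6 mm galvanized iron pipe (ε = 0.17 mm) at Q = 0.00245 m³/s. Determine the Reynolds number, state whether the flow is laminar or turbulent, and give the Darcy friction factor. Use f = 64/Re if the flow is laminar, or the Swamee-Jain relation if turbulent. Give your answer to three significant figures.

Re ≈ 177; laminar; f = 64/Re ≈ 0.362

V = 4Q/(πD²) = 1.218 m/s
Re = VD/ν = 1.218·0.0506/3.49×10^-4 = 177
Re < 2300 → laminar → f = 64/Re = 0.3623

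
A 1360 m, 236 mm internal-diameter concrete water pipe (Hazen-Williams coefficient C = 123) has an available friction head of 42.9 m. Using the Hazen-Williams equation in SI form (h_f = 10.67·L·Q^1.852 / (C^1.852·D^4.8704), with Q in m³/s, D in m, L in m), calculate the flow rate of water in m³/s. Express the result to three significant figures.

Q ≈ 0.119 m³/s

Rearranging: Q = [h_f·C^1.852·D^4.8704 / (10.67·L)]^(1/1.852)
Q = [42.9·123^1.852·0.236^4.8704 / (10.67·1360)]^0.540 = 0.1189 m³/s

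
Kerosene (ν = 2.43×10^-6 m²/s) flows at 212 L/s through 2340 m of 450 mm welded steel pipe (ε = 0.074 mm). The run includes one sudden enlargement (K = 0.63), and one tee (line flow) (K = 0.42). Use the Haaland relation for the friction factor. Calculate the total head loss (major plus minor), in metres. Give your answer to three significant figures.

V = 4Q/(πD²) = 1.333 m/s; V²/2g = 0.09056 m
Re = 2.47×10^5, ε/D = 1.64×10^-4 → f = 0.01617 (Haaland)
Major: h_f = f(L/D)·V²/2g = 0.01617·5200·0.09056 = 7.613 m
Minor: ΣK = 1.05; h_m = ΣK·V²/2g = 0.09509 m
Total H_L = 7.613 + 0.09509 = 7.708 m

H_L ≈ 7.71 m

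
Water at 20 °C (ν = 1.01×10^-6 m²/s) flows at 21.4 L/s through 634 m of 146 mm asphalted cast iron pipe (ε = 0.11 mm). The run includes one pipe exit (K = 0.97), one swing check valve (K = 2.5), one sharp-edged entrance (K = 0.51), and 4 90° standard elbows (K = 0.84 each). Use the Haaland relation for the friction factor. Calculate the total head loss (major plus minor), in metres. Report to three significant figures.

V = 4Q/(πD²) = 1.278 m/s; V²/2g = 0.08328 m
Re = 1.85×10^5, ε/D = 7.53×10^-4 → f = 0.01998 (Haaland)
Major: h_f = f(L/D)·V²/2g = 0.01998·4342·0.08328 = 7.224 m
Minor: ΣK = 7.34; h_m = ΣK·V²/2g = 0.6113 m
Total H_L = 7.224 + 0.6113 = 7.835 m

H_L ≈ 7.84 m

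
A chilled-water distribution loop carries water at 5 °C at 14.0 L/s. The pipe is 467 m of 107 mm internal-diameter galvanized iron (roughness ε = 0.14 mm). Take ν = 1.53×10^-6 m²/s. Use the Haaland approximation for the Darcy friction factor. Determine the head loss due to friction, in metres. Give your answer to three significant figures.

h_f ≈ 12.3 m

V = 4Q/(πD²) = 4·0.0140/(π·0.107²) = 1.557 m/s
Re = VD/ν = 1.557·0.107/1.53×10^-6 = 1.09×10^5 → turbulent
ε/D = 0.14/107 = 0.00131
Haaland: f = 0.02284
h_f = f(L/D)V²/(2g) = 0.02284·(467/0.107)·1.557²/(2·9.81) = 12.32 m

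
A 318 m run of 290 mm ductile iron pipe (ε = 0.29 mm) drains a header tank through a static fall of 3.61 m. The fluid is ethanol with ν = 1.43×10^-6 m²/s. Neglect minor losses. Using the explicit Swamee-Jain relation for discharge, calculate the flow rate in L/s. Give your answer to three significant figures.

Swamee-Jain (Type II): Q = -0.965·√(gD⁵h_f/L)·ln[ε/(3.7D) + √(3.17ν²L/(gD³h_f))]
√(gD⁵h_f/L) = √(9.81·0.290⁵·3.61/318) = 0.01511
ε/(3.7D) = 2.70×10^-4; √(3.17ν²L/(gD³h_f)) = 4.89×10^-5
Q = -0.965·0.01511·ln(3.191×10^-4) = 0.1174 m³/s
Check: V = 1.78 m/s, Re = 3.60×10^5, f = 0.02059, h_f = 3.64 m ≈ 3.61 m ✓

Q ≈ 117 L/s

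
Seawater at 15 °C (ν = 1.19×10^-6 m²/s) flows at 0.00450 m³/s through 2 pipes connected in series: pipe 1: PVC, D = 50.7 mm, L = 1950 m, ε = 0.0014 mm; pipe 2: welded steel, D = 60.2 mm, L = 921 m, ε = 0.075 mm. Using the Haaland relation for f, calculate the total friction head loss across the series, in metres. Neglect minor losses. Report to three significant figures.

Pipe 1: V = 2.229 m/s, Re = 9.50×10^4, ε/D = 2.76×10^-5, f = 0.01812, h_1 = f(L/D)V²/2g = 176.5 m
Pipe 2: V = 1.581 m/s, Re = 8.00×10^4, ε/D = 0.00125, f = 0.02322, h_2 = f(L/D)V²/2g = 45.26 m
Series → Q common, losses add: H = Σh = 221.8 m

H ≈ 222 m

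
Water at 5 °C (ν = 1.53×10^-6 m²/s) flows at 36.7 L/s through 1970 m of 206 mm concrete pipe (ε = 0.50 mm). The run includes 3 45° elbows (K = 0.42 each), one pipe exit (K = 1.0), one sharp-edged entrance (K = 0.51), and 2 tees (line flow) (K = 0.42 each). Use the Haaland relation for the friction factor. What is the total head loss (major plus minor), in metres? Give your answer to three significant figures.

V = 4Q/(πD²) = 1.101 m/s; V²/2g = 0.06180 m
Re = 1.48×10^5, ε/D = 0.00243 → f = 0.02564 (Haaland)
Major: h_f = f(L/D)·V²/2g = 0.02564·9563·0.06180 = 15.16 m
Minor: ΣK = 3.61; h_m = ΣK·V²/2g = 0.2231 m
Total H_L = 15.16 + 0.2231 = 15.38 m

H_L ≈ 15.4 m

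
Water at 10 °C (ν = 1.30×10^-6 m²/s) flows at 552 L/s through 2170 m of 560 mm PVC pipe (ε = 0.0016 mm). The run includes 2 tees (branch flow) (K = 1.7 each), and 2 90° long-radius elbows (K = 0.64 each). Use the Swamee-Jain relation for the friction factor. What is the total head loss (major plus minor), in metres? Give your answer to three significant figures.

V = 4Q/(πD²) = 2.241 m/s; V²/2g = 0.2560 m
Re = 9.65×10^5, ε/D = 2.86×10^-6 → f = 0.01175 (Swamee-Jain)
Major: h_f = f(L/D)·V²/2g = 0.01175·3875·0.2560 = 11.65 m
Minor: ΣK = 4.68; h_m = ΣK·V²/2g = 1.198 m
Total H_L = 11.65 + 1.198 = 12.85 m

H_L ≈ 12.9 m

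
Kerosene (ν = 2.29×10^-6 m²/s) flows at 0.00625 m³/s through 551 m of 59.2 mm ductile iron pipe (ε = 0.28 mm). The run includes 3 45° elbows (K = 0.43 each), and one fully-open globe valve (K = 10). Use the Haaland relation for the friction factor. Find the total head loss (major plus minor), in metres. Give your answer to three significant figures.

H_L ≈ 79.7 m

V = 4Q/(πD²) = 2.271 m/s; V²/2g = 0.2628 m
Re = 5.87×10^4, ε/D = 0.00473 → f = 0.03139 (Haaland)
Major: h_f = f(L/D)·V²/2g = 0.03139·9307·0.2628 = 76.78 m
Minor: ΣK = 11.3; h_m = ΣK·V²/2g = 2.967 m
Total H_L = 76.78 + 2.967 = 79.75 m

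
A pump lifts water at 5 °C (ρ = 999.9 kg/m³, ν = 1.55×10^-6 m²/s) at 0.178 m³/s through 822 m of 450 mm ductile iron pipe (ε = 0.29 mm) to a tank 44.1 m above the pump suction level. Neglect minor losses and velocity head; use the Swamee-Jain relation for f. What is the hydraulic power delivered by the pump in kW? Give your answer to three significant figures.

P_hyd ≈ 80.9 kW

V = 4Q/(πD²) = 1.119 m/s; Re = 3.25×10^5; ε/D = 6.44×10^-4; f = 0.01902
h_f = f(L/D)V²/2g = 2.218 m
Total head H = z + h_f = 44.1 + 2.218 = 46.32 m
P_hyd = ρgQH = 999.9·9.81·0.178·46.32 = 80.87 kW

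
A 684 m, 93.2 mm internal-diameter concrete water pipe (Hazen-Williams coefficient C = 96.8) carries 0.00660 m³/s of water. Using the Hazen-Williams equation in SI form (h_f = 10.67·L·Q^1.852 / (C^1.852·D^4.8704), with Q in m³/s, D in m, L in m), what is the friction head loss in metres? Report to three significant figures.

h_f = 10.67·684·0.00660^1.852 / (96.8^1.852·0.0932^4.8704) = 14.67 m

h_f ≈ 14.7 m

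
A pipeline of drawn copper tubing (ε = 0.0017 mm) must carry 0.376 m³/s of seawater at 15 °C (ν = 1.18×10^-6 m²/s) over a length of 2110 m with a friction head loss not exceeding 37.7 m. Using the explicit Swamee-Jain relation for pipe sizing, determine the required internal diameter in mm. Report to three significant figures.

D ≈ 381 mm

Swamee-Jain (Type III): D = 0.66·[ε^1.25·(LQ²/(gh_f))^4.75 + ν·Q^9.4·(L/(gh_f))^5.2]^0.04
LQ²/(gh_f) = 0.8066; L/(gh_f) = 5.705
Term 1 = ε^1.25·(…)^4.75 = 2.21×10^-8; Term 2 = ν·Q^9.4·(…)^5.2 = 1.03×10^-6
D = 0.66·(2.21×10^-8 + 1.03×10^-6)^0.04 = 0.3805 m = 381 mm
Check: V = 3.31 m/s, Re = 1.07×10^6, f = 0.01160, h_f = 35.8 m ≈ 37.7 m ✓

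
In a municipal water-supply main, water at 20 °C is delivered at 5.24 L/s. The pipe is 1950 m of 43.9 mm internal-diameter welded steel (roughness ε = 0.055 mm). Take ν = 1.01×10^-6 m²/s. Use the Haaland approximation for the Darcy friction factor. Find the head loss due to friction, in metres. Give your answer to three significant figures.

V = 4Q/(πD²) = 4·0.00524/(π·0.0439²) = 3.462 m/s
Re = VD/ν = 3.462·0.0439/1.01×10^-6 = 1.50×10^5 → turbulent
ε/D = 0.055/43.9 = 0.00125
Haaland: f = 0.02219
h_f = f(L/D)V²/(2g) = 0.02219·(1950/0.0439)·3.462²/(2·9.81) = 602.1 m

h_f ≈ 602 m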